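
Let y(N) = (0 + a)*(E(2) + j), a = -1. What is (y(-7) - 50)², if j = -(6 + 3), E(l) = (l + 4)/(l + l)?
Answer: 7225/4 ≈ 1806.3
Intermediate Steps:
E(l) = (4 + l)/(2*l) (E(l) = (4 + l)/((2*l)) = (4 + l)*(1/(2*l)) = (4 + l)/(2*l))
j = -9 (j = -1*9 = -9)
y(N) = 15/2 (y(N) = (0 - 1)*((½)*(4 + 2)/2 - 9) = -((½)*(½)*6 - 9) = -(3/2 - 9) = -1*(-15/2) = 15/2)
(y(-7) - 50)² = (15/2 - 50)² = (-85/2)² = 7225/4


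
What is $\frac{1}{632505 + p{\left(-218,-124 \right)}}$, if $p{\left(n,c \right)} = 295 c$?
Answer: $\frac{1}{595925} \approx 1.6781 \cdot 10^{-6}$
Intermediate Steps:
$\frac{1}{632505 + p{\left(-218,-124 \right)}} = \frac{1}{632505 + 295 \left(-124\right)} = \frac{1}{632505 - 36580} = \frac{1}{595925}$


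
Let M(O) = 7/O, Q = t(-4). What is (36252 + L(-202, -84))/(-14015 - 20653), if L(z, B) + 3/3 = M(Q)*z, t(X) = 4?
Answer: -71795/69336 ≈ -1.0355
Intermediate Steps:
Q = 4
L(z, B) = -1 + 7*z/4 (L(z, B) = -1 + (7/4)*z = -1 + (7*(1/4))*z = -1 + 7*z/4)
(36252 + L(-202, -84))/(-14015 - 20653) = (36252 + (-1 + (7/4)*(-202)))/(-14015 - 20653) = (36252 + (-1 - 707/2))/(-34668) = (36252 - 709/2)*(-1/34668) = (71795/2)*(-1/34668) = -71795/69336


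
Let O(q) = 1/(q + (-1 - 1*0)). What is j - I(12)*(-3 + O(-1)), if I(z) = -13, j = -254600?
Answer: -509291/2 ≈ -2.5465e+5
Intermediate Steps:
O(q) = 1/(-1 + q) (O(q) = 1/(q + (-1 + 0)) = 1/(q - 1) = 1/(-1 + q))
j - I(12)*(-3 + O(-1)) = -254600 - (-13)*(-3 + 1/(-1 - 1)) = -254600 - (-13)*(-3 + 1/(-2)) = -254600 - (-13)*(-3 - 1/2) = -254600 - (-13)*(-7)/2 = -254600 - 1*91/2 = -254600 - 91/2 = -509291/2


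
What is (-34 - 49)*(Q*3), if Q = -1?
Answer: 249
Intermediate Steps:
(-34 - 49)*(Q*3) = (-34 - 49)*(-1*3) = -83*(-3) = 249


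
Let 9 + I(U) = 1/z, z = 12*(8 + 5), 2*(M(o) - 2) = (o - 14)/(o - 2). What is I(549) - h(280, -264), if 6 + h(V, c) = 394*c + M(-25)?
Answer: 48676813/468 ≈ 1.0401e+5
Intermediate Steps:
M(o) = 2 + (-14 + o)/(2*(-2 + o)) (M(o) = 2 + ((o - 14)/(o - 2))/2 = 2 + ((-14 + o)/(-2 + o))/2 = 2 + (-14 + o)/(2*(-2 + o)))
h(V, c) = -59/18 + 394*c (h(V, c) = -6 + (394*c + (-22 + 5*(-25))/(2*(-2 - 25))) = -6 + (394*c + (½)*(-22 - 125)/(-27)) = -6 + (394*c + (½)*(-1/27)*(-147)) = -6 + (394*c + 49/18) = -6 + (49/18 + 394*c) = -59/18 + 394*c)
z = 156 (z = 12*13 = 156)
I(U) = -1403/156 (I(U) = -9 + 1/156 = -1403/156)
I(549) - h(280, -264) = -1403/156 - (-59/18 + 394*(-264)) = -1403/156 - (-59/18 - 104016) = -1403/156 - 1*(-1872347/18) = -1403/156 + 1872347/18 = 48676813/468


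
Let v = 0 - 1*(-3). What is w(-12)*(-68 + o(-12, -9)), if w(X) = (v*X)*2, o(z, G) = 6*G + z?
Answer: 9648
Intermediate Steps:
v = 3 (v = 0 + 3 = 3)
o(z, G) = z + 6*G
w(X) = 6*X (w(X) = (3*X)*2 = 6*X)
w(-12)*(-68 + o(-12, -9)) = (6*(-12))*(-68 + (-12 + 6*(-9))) = -72*(-68 + (-12 - 54)) = -72*(-68 - 66) = -72*(-134) = 9648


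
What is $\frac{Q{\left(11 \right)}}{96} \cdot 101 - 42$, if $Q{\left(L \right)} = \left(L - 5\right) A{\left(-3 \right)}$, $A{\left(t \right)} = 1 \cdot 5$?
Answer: $- \frac{167}{16} \approx -10.438$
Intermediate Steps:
$A{\left(t \right)} = 5$
$Q{\left(L \right)} = -25 + 5 L$ ($Q{\left(L \right)} = \left(L - 5\right) 5 = \left(-5 + L\right) 5 = -25 + 5 L$)
$\frac{Q{\left(11 \right)}}{96} \cdot 101 - 42 = \frac{-25 + 5 \cdot 11}{96} \cdot 101 - 42 = \left(-25 + 55\right) \frac{1}{96} \cdot 101 - 42 = 30 \cdot \frac{1}{96} \cdot 101 - 42 = \frac{5}{16} \cdot 101 - 42 = \frac{505}{16} - 42 = - \frac{167}{16}$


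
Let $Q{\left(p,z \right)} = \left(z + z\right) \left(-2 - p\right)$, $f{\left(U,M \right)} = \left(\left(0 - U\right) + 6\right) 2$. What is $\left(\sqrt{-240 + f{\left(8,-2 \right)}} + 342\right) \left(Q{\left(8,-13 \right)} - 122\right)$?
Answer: $47196 + 276 i \sqrt{61} \approx 47196.0 + 2155.6 i$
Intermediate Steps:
$f{\left(U,M \right)} = 12 - 2 U$ ($f{\left(U,M \right)} = \left(- U + 6\right) 2 = \left(6 - U\right) 2 = 12 - 2 U$)
$Q{\left(p,z \right)} = 2 z \left(-2 - p\right)$
$\left(\sqrt{-240 + f{\left(8,-2 \right)}} + 342\right) \left(Q{\left(8,-13 \right)} - 122\right) = \left(\sqrt{-240 + \left(12 - 16\right)} + 342\right) \left(\left(-2\right) \left(-13\right) \left(2 + 8\right) - 122\right) = \left(\sqrt{-240 + \left(12 - 16\right)} + 342\right) \left(\left(-2\right) \left(-13\right) 10 - 122\right) = \left(\sqrt{-240 - 4} + 342\right) \left(260 - 122\right) = \left(\sqrt{-244} + 342\right) 138 = \left(2 i \sqrt{61} + 342\right) 138 = \left(342 + 2 i \sqrt{61}\right) 138 = 47196 + 276 i \sqrt{61}$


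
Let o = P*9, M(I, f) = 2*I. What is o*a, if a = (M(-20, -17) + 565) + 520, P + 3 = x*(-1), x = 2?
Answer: -47025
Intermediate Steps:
P = -5 (P = -3 + 2*(-1) = -3 - 2 = -5)
a = 1045 (a = (2*(-20) + 565) + 520 = (-40 + 565) + 520 = 525 + 520 = 1045)
o = -45 (o = -5*9 = -45)
o*a = -45*1045 = -47025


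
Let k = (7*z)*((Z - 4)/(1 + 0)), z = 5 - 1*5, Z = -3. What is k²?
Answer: 0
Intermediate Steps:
z = 0 (z = 5 - 5 = 0)
k = 0 (k = (7*0)*((-3 - 4)/(1 + 0)) = 0*(-7/1) = 0*(-7*1) = 0*(-7) = 0)
k² = 0² = 0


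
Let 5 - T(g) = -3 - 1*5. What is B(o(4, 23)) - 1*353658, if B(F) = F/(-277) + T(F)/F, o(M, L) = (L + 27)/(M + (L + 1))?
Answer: -34286437929/96950 ≈ -3.5365e+5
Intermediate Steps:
T(g) = 13 (T(g) = 5 - (-3 - 1*5) = 5 - (-3 - 5) = 5 - 1*(-8) = 5 + 8 = 13)
o(M, L) = (27 + L)/(1 + L + M) (o(M, L) = (27 + L)/(M + (1 + L)) = (27 + L)/(1 + L + M))
B(F) = 13/F - F/277 (B(F) = F/(-277) + 13/F = F*(-1/277) + 13/F = -F/277 + 13/F = 13/F - F/277)
B(o(4, 23)) - 1*353658 = (13/(((27 + 23)/(1 + 23 + 4))) - (27 + 23)/(277*(1 + 23 + 4))) - 1*353658 = (13/((50/28)) - 50/(277*28)) - 353658 = (13/(((1/28)*50)) - 50/7756) - 353658 = (13/(25/14) - 1/277*25/14) - 353658 = (13*(14/25) - 25/3878) - 353658 = (182/25 - 25/3878) - 353658 = 705171/96950 - 353658 = -34286437929/96950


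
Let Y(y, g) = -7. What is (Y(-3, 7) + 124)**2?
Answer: 13689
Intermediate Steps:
(Y(-3, 7) + 124)**2 = (-7 + 124)**2 = 117**2 = 13689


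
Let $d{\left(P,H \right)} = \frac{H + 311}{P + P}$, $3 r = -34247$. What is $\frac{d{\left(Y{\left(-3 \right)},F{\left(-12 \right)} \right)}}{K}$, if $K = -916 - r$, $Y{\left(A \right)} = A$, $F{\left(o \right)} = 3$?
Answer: $- \frac{157}{31499} \approx -0.0049843$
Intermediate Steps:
$r = - \frac{34247}{3}$ ($r = \frac{1}{3} \left(-34247\right) = - \frac{34247}{3} \approx -11416.0$)
$K = \frac{31499}{3}$ ($K = -916 - - \frac{34247}{3} = -916 + \frac{34247}{3} = \frac{31499}{3} \approx 10500.0$)
$d{\left(P,H \right)} = \frac{311 + H}{2 P}$
$\frac{d{\left(Y{\left(-3 \right)},F{\left(-12 \right)} \right)}}{K} = \frac{\frac{1}{2} \frac{1}{-3} \left(311 + 3\right)}{\frac{31499}{3}} = \frac{1}{2} \left(- \frac{1}{3}\right) 314 \cdot \frac{3}{31499} = \left(- \frac{157}{3}\right) \frac{3}{31499} = - \frac{157}{31499}$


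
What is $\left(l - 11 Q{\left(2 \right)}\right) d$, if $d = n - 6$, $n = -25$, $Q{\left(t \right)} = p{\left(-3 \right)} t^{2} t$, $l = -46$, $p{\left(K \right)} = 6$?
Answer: $17794$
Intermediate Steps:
$Q{\left(t \right)} = 6 t^{3}$ ($Q{\left(t \right)} = 6 t^{2} t = 6 t^{3}$)
$d = -31$ ($d = -25 - 6 = -31$)
$\left(l - 11 Q{\left(2 \right)}\right) d = \left(-46 - 11 \cdot 6 \cdot 2^{3}\right) \left(-31\right) = \left(-46 - 11 \cdot 6 \cdot 8\right) \left(-31\right) = \left(-46 - 528\right) \left(-31\right) = \left(-574\right) \left(-31\right) = 17794$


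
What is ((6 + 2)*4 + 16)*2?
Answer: 96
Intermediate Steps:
((6 + 2)*4 + 16)*2 = (8*4 + 16)*2 = (32 + 16)*2 = 48*2 = 96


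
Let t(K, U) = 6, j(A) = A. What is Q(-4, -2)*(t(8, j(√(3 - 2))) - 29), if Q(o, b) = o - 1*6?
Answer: 230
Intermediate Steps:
Q(o, b) = -6 + o (Q(o, b) = o - 6 = -6 + o)
Q(-4, -2)*(t(8, j(√(3 - 2))) - 29) = (-6 - 4)*(6 - 29) = -10*(-23) = 230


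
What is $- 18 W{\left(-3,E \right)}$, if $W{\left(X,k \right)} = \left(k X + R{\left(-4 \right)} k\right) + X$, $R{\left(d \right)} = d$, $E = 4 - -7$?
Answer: $1440$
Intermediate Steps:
$E = 11$ ($E = 4 + 7 = 11$)
$W{\left(X,k \right)} = X - 4 k + X k$ ($W{\left(X,k \right)} = \left(k X - 4 k\right) + X = \left(X k - 4 k\right) + X = \left(- 4 k + X k\right) + X = X - 4 k + X k$)
$- 18 W{\left(-3,E \right)} = - 18 \left(-3 - 44 - 33\right) = \left(-18\right) \left(-80\right) = 1440$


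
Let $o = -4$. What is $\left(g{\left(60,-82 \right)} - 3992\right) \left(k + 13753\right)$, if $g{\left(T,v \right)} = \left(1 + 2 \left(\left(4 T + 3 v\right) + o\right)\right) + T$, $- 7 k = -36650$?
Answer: $- \frac{525170871}{7} \approx -7.5024 \cdot 10^{7}$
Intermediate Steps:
$k = \frac{36650}{7}$ ($k = \left(- \frac{1}{7}\right) \left(-36650\right) = \frac{36650}{7} \approx 5235.7$)
$g{\left(T,v \right)} = -7 + 6 v + 9 T$ ($g{\left(T,v \right)} = \left(1 + 2 \left(\left(4 T + 3 v\right) - 4\right)\right) + T = \left(1 + 2 \left(\left(3 v + 4 T\right) - 4\right)\right) + T = \left(1 + 2 \left(-4 + 3 v + 4 T\right)\right) + T = \left(1 + \left(-8 + 6 v + 8 T\right)\right) + T = \left(-7 + 6 v + 8 T\right) + T = -7 + 6 v + 9 T$)
$\left(g{\left(60,-82 \right)} - 3992\right) \left(k + 13753\right) = \left(\left(-7 + 6 \left(-82\right) + 9 \cdot 60\right) - 3992\right) \left(\frac{36650}{7} + 13753\right) = \left(\left(-7 - 492 + 540\right) - 3992\right) \frac{132921}{7} = \left(41 - 3992\right) \frac{132921}{7} = \left(-3951\right) \frac{132921}{7} = - \frac{525170871}{7}$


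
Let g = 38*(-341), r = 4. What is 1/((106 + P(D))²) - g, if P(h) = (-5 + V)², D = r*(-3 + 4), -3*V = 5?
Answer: 23756108809/1833316 ≈ 12958.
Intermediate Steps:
V = -5/3 (V = -⅓*5 = -5/3 ≈ -1.6667)
D = 4 (D = 4*(-3 + 4) = 4*1 = 4)
P(h) = 400/9 (P(h) = (-5 - 5/3)² = (-20/3)² = 400/9)
g = -12958
1/((106 + P(D))²) - g = 1/((106 + 400/9)²) - 1*(-12958) = 1/((1354/9)²) + 12958 = 1/(1833316/81) + 12958 = 81/1833316 + 12958 = 23756108809/1833316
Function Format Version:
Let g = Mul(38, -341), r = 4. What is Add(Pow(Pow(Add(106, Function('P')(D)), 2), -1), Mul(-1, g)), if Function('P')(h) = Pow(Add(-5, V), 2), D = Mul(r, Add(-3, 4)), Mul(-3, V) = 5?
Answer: Rational(23756108809, 1833316) ≈ 12958.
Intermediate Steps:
V = Rational(-5, 3) (V = Mul(Rational(-1, 3), 5) = Rational(-5, 3) ≈ -1.6667)
D = 4 (D = Mul(4, Add(-3, 4)) = Mul(4, 1) = 4)
Function('P')(h) = Rational(400, 9) (Function('P')(h) = Pow(Add(-5, Rational(-5, 3)), 2) = Pow(Rational(-20, 3), 2) = Rational(400, 9))
g = -12958
Add(Pow(Pow(Add(106, Function('P')(D)), 2), -1), Mul(-1, g)) = Add(Pow(Pow(Add(106, Rational(400, 9)), 2), -1), Mul(-1, -12958)) = Add(Pow(Pow(Rational(1354, 9), 2), -1), 12958) = Add(Pow(Rational(1833316, 81), -1), 12958) = Add(Rational(81, 1833316), 12958) = Rational(23756108809, 1833316)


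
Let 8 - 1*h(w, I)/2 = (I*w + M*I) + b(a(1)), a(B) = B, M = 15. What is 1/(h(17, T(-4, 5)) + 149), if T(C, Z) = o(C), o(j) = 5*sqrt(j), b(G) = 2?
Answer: 161/435521 + 640*I/435521 ≈ 0.00036967 + 0.0014695*I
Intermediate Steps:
T(C, Z) = 5*sqrt(C)
h(w, I) = 12 - 30*I - 2*I*w (h(w, I) = 16 - 2*((I*w + 15*I) + 2) = 16 - 2*((15*I + I*w) + 2) = 16 - 2*(2 + 15*I + I*w) = 16 + (-4 - 30*I - 2*I*w) = 12 - 30*I - 2*I*w)
1/(h(17, T(-4, 5)) + 149) = 1/((12 - 150*sqrt(-4) - 2*5*sqrt(-4)*17) + 149) = 1/((12 - 150*2*I - 2*5*(2*I)*17) + 149) = 1/((12 - 300*I - 2*10*I*17) + 149) = 1/((12 - 300*I - 340*I) + 149) = 1/((12 - 640*I) + 149) = 1/(161 - 640*I) = (161 + 640*I)/435521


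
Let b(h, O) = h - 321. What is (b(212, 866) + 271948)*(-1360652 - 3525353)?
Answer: -1328206713195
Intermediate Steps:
b(h, O) = -321 + h
(b(212, 866) + 271948)*(-1360652 - 3525353) = ((-321 + 212) + 271948)*(-1360652 - 3525353) = (-109 + 271948)*(-4886005) = 271839*(-4886005) = -1328206713195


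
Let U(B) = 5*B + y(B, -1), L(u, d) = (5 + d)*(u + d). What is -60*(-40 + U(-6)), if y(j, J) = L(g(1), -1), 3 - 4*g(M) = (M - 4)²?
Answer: 4800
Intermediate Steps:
g(M) = ¾ - (-4 + M)²/4 (g(M) = ¾ - (M - 4)²/4 = ¾ - (-4 + M)²/4)
L(u, d) = (5 + d)*(d + u)
y(j, J) = -10 (y(j, J) = (-1)² + 5*(-1) + 5*(¾ - (-4 + 1)²/4) - (¾ - (-4 + 1)²/4) = 1 - 5 + 5*(¾ - ¼*(-3)²) - (¾ - ¼*(-3)²) = 1 - 5 + 5*(¾ - ¼*9) - (¾ - ¼*9) = 1 - 5 + 5*(¾ - 9/4) - (¾ - 9/4) = 1 - 5 + 5*(-3/2) - 1*(-3/2) = 1 - 5 - 15/2 + 3/2 = -10)
U(B) = -10 + 5*B (U(B) = 5*B - 10 = -10 + 5*B)
-60*(-40 + U(-6)) = -60*(-40 + (-10 + 5*(-6))) = -60*(-40 + (-10 - 30)) = -60*(-40 - 40) = -60*(-80) = 4800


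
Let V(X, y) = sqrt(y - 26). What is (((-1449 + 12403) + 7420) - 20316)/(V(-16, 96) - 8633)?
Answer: 16765286/74528619 + 1942*sqrt(70)/74528619 ≈ 0.22517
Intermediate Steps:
V(X, y) = sqrt(-26 + y)
(((-1449 + 12403) + 7420) - 20316)/(V(-16, 96) - 8633) = (((-1449 + 12403) + 7420) - 20316)/(sqrt(-26 + 96) - 8633) = ((10954 + 7420) - 20316)/(sqrt(70) - 8633) = (18374 - 20316)/(-8633 + sqrt(70)) = -1942/(-8633 + sqrt(70))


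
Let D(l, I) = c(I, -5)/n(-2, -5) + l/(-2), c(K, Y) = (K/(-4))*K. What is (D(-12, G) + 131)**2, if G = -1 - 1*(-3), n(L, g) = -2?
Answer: 75625/4 ≈ 18906.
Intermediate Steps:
G = 2 (G = -1 + 3 = 2)
c(K, Y) = -K**2/4 (c(K, Y) = (K*(-1/4))*K = (-K/4)*K = -K**2/4)
D(l, I) = -l/2 + I**2/8 (D(l, I) = -I**2/4/(-2) + l/(-2) = -I**2/4*(-1/2) + l*(-1/2) = I**2/8 - l/2 = -l/2 + I**2/8)
(D(-12, G) + 131)**2 = ((-1/2*(-12) + (1/8)*2**2) + 131)**2 = ((6 + (1/8)*4) + 131)**2 = ((6 + 1/2) + 131)**2 = (13/2 + 131)**2 = (275/2)**2 = 75625/4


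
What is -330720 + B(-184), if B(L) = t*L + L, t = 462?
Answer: -415912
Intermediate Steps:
B(L) = 463*L (B(L) = 462*L + L = 463*L)
-330720 + B(-184) = -330720 + 463*(-184) = -330720 - 85192 = -415912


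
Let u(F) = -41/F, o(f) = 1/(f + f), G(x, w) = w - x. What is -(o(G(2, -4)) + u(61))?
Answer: 553/732 ≈ 0.75546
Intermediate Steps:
o(f) = 1/(2*f)
-(o(G(2, -4)) + u(61)) = -(1/(2*(-4 - 1*2)) - 41/61) = -(1/(2*(-4 - 2)) - 41*1/61) = -((½)/(-6) - 41/61) = -((½)*(-⅙) - 41/61) = -(-1/12 - 41/61) = -1*(-553/732) = 553/732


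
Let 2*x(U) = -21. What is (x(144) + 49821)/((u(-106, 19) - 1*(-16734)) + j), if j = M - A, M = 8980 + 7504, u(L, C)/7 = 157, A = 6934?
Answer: 99621/54766 ≈ 1.8190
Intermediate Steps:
u(L, C) = 1099 (u(L, C) = 7*157 = 1099)
M = 16484
x(U) = -21/2 (x(U) = (½)*(-21) = -21/2)
j = 9550 (j = 16484 - 1*6934 = 16484 - 6934 = 9550)
(x(144) + 49821)/((u(-106, 19) - 1*(-16734)) + j) = (-21/2 + 49821)/((1099 - 1*(-16734)) + 9550) = 99621/(2*((1099 + 16734) + 9550)) = 99621/(2*(17833 + 9550)) = (99621/2)/27383 = (99621/2)*(1/27383) = 99621/54766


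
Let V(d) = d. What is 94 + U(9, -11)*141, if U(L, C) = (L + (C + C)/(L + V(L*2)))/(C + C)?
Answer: 8225/198 ≈ 41.540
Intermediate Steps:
U(L, C) = (L + 2*C/(3*L))/(2*C) (U(L, C) = (L + (C + C)/(L + L*2))/(C + C) = (L + (2*C)/(L + 2*L))/((2*C)) = (L + (2*C)/((3*L)))*(1/(2*C)) = (L + (2*C)*(1/(3*L)))*(1/(2*C)) = (L + 2*C/(3*L))*(1/(2*C)) = (L + 2*C/(3*L))/(2*C))
94 + U(9, -11)*141 = 94 + ((1/3)/9 + (1/2)*9/(-11))*141 = 94 + ((1/3)*(1/9) + (1/2)*9*(-1/11))*141 = 94 + (1/27 - 9/22)*141 = 94 - 221/594*141 = 94 - 10387/198 = 8225/198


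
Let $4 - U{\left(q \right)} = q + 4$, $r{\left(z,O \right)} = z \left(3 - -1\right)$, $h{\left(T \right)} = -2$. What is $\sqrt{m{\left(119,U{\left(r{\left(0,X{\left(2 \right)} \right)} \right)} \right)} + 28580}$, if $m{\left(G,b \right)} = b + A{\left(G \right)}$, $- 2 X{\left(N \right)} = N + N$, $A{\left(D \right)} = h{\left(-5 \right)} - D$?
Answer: $\sqrt{28459} \approx 168.7$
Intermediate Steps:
$A{\left(D \right)} = -2 - D$
$X{\left(N \right)} = - N$ ($X{\left(N \right)} = - \frac{N + N}{2} = - \frac{2 N}{2} = - N$)
$r{\left(z,O \right)} = 4 z$ ($r{\left(z,O \right)} = z \left(3 + 1\right) = z 4 = 4 z$)
$U{\left(q \right)} = - q$ ($U{\left(q \right)} = 4 - \left(q + 4\right) = 4 - \left(4 + q\right) = - q$)
$m{\left(G,b \right)} = -2 + b - G$ ($m{\left(G,b \right)} = b - \left(2 + G\right) = -2 + b - G$)
$\sqrt{m{\left(119,U{\left(r{\left(0,X{\left(2 \right)} \right)} \right)} \right)} + 28580} = \sqrt{\left(-2 - 4 \cdot 0 - 119\right) + 28580} = \sqrt{\left(-2 - 0 - 119\right) + 28580} = \sqrt{\left(-2 + 0 - 119\right) + 28580} = \sqrt{-121 + 28580} = \sqrt{28459}$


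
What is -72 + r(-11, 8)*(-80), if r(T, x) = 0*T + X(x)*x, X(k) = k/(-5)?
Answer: 952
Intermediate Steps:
X(k) = -k/5 (X(k) = k*(-⅕) = -k/5)
r(T, x) = -x²/5 (r(T, x) = 0*T + (-x/5)*x = 0 - x²/5 = -x²/5)
-72 + r(-11, 8)*(-80) = -72 - ⅕*8²*(-80) = -72 - ⅕*64*(-80) = -72 - 64/5*(-80) = -72 + 1024 = 952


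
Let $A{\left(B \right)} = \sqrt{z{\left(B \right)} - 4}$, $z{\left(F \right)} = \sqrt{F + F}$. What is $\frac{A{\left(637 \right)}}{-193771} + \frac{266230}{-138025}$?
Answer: $- \frac{53246}{27605} - \frac{\sqrt{-4 + 7 \sqrt{26}}}{193771} \approx -1.9289$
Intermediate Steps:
$z{\left(F \right)} = \sqrt{2} \sqrt{F}$ ($z{\left(F \right)} = \sqrt{2 F} = \sqrt{2} \sqrt{F}$)
$A{\left(B \right)} = \sqrt{-4 + \sqrt{2} \sqrt{B}}$ ($A{\left(B \right)} = \sqrt{\sqrt{2} \sqrt{B} - 4} = \sqrt{-4 + \sqrt{2} \sqrt{B}}$)
$\frac{A{\left(637 \right)}}{-193771} + \frac{266230}{-138025} = \frac{\sqrt{-4 + \sqrt{2} \sqrt{637}}}{-193771} + \frac{266230}{-138025} = \sqrt{-4 + \sqrt{2} \cdot 7 \sqrt{13}} \left(- \frac{1}{193771}\right) + 266230 \left(- \frac{1}{138025}\right) = \sqrt{-4 + 7 \sqrt{26}} \left(- \frac{1}{193771}\right) - \frac{53246}{27605} = - \frac{\sqrt{-4 + 7 \sqrt{26}}}{193771} - \frac{53246}{27605} = - \frac{53246}{27605} - \frac{\sqrt{-4 + 7 \sqrt{26}}}{193771}$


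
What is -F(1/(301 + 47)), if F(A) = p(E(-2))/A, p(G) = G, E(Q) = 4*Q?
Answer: 2784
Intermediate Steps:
F(A) = -8/A (F(A) = (4*(-2))/A = -8/A)
-F(1/(301 + 47)) = -(-8)/(1/(301 + 47)) = -(-8)/(1/348) = -(-8)/1/348 = -(-8)*348 = -1*(-2784) = 2784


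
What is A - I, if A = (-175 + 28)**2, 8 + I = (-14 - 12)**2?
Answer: 20941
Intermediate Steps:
I = 668 (I = -8 + (-14 - 12)**2 = -8 + (-26)**2 = -8 + 676 = 668)
A = 21609 (A = (-147)**2 = 21609)
A - I = 21609 - 1*668 = 21609 - 668 = 20941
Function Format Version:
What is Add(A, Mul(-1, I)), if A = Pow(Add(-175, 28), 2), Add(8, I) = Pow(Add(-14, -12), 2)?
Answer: 20941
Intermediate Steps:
I = 668 (I = Add(-8, Pow(Add(-14, -12), 2)) = Add(-8, Pow(-26, 2)) = Add(-8, 676) = 668)
A = 21609 (A = Pow(-147, 2) = 21609)
Add(A, Mul(-1, I)) = Add(21609, Mul(-1, 668)) = Add(21609, -668) = 20941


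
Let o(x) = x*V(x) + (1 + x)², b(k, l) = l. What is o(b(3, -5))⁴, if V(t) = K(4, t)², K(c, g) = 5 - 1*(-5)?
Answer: 54875873536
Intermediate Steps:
K(c, g) = 10 (K(c, g) = 5 + 5 = 10)
V(t) = 100 (V(t) = 10² = 100)
o(x) = (1 + x)² + 100*x (o(x) = x*100 + (1 + x)² = 100*x + (1 + x)² = (1 + x)² + 100*x)
o(b(3, -5))⁴ = ((1 - 5)² + 100*(-5))⁴ = ((-4)² - 500)⁴ = (16 - 500)⁴ = (-484)⁴ = 54875873536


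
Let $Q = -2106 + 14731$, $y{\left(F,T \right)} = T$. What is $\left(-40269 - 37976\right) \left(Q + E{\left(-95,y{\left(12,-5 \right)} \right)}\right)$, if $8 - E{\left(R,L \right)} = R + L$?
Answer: $-996293585$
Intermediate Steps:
$E{\left(R,L \right)} = 8 - L - R$ ($E{\left(R,L \right)} = 8 - \left(R + L\right) = 8 - \left(L + R\right) = 8 - L - R$)
$Q = 12625$
$\left(-40269 - 37976\right) \left(Q + E{\left(-95,y{\left(12,-5 \right)} \right)}\right) = \left(-40269 - 37976\right) \left(12625 - -108\right) = - 78245 \left(12625 + \left(8 + 5 + 95\right)\right) = - 78245 \left(12625 + 108\right) = \left(-78245\right) 12733 = -996293585$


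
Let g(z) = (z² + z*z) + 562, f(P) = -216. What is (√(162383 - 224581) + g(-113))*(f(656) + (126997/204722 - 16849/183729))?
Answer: -5036432417464650/895556389 - 1157800555739*I*√62198/5373338334 ≈ -5.6238e+6 - 53738.0*I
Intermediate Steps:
g(z) = 562 + 2*z² (g(z) = (z² + z²) + 562 = 2*z² + 562 = 562 + 2*z²)
(√(162383 - 224581) + g(-113))*(f(656) + (126997/204722 - 16849/183729)) = (√(162383 - 224581) + (562 + 2*(-113)²))*(-216 + (126997/204722 - 16849/183729)) = (√(-62198) + (562 + 2*12769))*(-216 + (126997*(1/204722) - 16849*1/183729)) = (I*√62198 + (562 + 25538))*(-216 + (126997/204722 - 2407/26247)) = (I*√62198 + 26100)*(-216 + 2840524405/5373338334) = (26100 + I*√62198)*(-1157800555739/5373338334) = -5036432417464650/895556389 - 1157800555739*I*√62198/5373338334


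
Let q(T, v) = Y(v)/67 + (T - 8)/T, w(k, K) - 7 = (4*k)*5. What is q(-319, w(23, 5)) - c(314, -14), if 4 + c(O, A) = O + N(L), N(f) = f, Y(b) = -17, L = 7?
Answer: -6758755/21373 ≈ -316.23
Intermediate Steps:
w(k, K) = 7 + 20*k (w(k, K) = 7 + (4*k)*5 = 7 + 20*k)
c(O, A) = 3 + O (c(O, A) = -4 + (O + 7) = -4 + (7 + O) = 3 + O)
q(T, v) = -17/67 + (-8 + T)/T (q(T, v) = -17/67 + (T - 8)/T = -17*1/67 + (-8 + T)/T = -17/67 + (-8 + T)/T)
q(-319, w(23, 5)) - c(314, -14) = (50/67 - 8/(-319)) - (3 + 314) = (50/67 - 8*(-1/319)) - 1*317 = (50/67 + 8/319) - 317 = 16486/21373 - 317 = -6758755/21373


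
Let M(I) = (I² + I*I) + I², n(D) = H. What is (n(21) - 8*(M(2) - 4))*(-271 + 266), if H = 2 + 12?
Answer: 250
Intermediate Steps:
H = 14
n(D) = 14
M(I) = 3*I² (M(I) = (I² + I²) + I² = 2*I² + I² = 3*I²)
(n(21) - 8*(M(2) - 4))*(-271 + 266) = (14 - 8*(3*2² - 4))*(-271 + 266) = (14 - 8*(3*4 - 4))*(-5) = (14 - 8*(12 - 4))*(-5) = (14 - 8*8)*(-5) = (14 - 64)*(-5) = -50*(-5) = 250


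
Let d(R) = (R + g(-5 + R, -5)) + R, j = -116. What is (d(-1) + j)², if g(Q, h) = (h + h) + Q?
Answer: 17956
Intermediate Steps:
g(Q, h) = Q + 2*h (g(Q, h) = 2*h + Q = Q + 2*h)
d(R) = -15 + 3*R (d(R) = (R + ((-5 + R) + 2*(-5))) + R = (R + ((-5 + R) - 10)) + R = (R + (-15 + R)) + R = (-15 + 2*R) + R = -15 + 3*R)
(d(-1) + j)² = ((-15 + 3*(-1)) - 116)² = ((-15 - 3) - 116)² = (-18 - 116)² = (-134)² = 17956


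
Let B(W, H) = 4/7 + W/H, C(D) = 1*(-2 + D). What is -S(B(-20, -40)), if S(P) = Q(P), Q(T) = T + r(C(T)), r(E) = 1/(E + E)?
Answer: -97/182 ≈ -0.53297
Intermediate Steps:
C(D) = -2 + D
r(E) = 1/(2*E)
B(W, H) = 4/7 + W/H (B(W, H) = 4*(⅐) + W/H = 4/7 + W/H)
Q(T) = T + 1/(2*(-2 + T))
S(P) = (½ + P*(-2 + P))/(-2 + P)
-S(B(-20, -40)) = -(½ + (4/7 - 20/(-40))*(-2 + (4/7 - 20/(-40))))/(-2 + (4/7 - 20/(-40))) = -(½ + (4/7 - 20*(-1/40))*(-2 + (4/7 - 20*(-1/40))))/(-2 + (4/7 - 20*(-1/40))) = -(½ + (4/7 + ½)*(-2 + (4/7 + ½)))/(-2 + (4/7 + ½)) = -(½ + 15*(-2 + 15/14)/14)/(-2 + 15/14) = -(½ + (15/14)*(-13/14))/(-13/14) = -(-14)*(½ - 195/196)/13 = -(-14)*(-97)/(13*196) = -1*97/182 = -97/182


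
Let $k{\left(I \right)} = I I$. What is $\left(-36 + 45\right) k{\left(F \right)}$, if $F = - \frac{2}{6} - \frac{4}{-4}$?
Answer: $4$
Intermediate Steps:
$F = \frac{2}{3}$ ($F = \left(-2\right) \frac{1}{6} - -1 = - \frac{1}{3} + 1 = \frac{2}{3} \approx 0.66667$)
$k{\left(I \right)} = I^{2}$
$\left(-36 + 45\right) k{\left(F \right)} = \left(-36 + 45\right) \left(\frac{2}{3}\right)^{2} = 9 \cdot \frac{4}{9} = 4$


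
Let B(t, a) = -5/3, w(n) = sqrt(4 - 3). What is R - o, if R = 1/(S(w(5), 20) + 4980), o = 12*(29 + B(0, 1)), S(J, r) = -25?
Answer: -1625239/4955 ≈ -328.00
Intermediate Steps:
w(n) = 1 (w(n) = sqrt(1) = 1)
B(t, a) = -5/3 (B(t, a) = -5*1/3 = -5/3)
o = 328 (o = 12*(29 - 5/3) = 12*(82/3) = 328)
R = 1/4955 (R = 1/(-25 + 4980) = 1/4955 ≈ 0.00020182)
R - o = 1/4955 - 1*328 = 1/4955 - 328 = -1625239/4955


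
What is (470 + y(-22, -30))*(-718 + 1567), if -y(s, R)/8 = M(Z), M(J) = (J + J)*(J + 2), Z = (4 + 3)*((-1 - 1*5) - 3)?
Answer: -51804282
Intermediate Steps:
Z = -63 (Z = 7*((-1 - 5) - 3) = 7*(-6 - 3) = 7*(-9) = -63)
M(J) = 2*J*(2 + J) (M(J) = (2*J)*(2 + J) = 2*J*(2 + J))
y(s, R) = -61488 (y(s, R) = -16*(-63)*(2 - 63) = -16*(-63)*(-61) = -8*7686 = -61488)
(470 + y(-22, -30))*(-718 + 1567) = (470 - 61488)*(-718 + 1567) = -61018*849 = -51804282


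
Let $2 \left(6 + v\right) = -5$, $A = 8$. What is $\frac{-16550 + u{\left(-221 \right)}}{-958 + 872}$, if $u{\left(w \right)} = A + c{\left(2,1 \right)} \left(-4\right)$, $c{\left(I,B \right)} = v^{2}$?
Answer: $\frac{16831}{86} \approx 195.71$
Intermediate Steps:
$v = - \frac{17}{2}$ ($v = -6 + \frac{1}{2} \left(-5\right) = -6 - \frac{5}{2} = - \frac{17}{2} \approx -8.5$)
$c{\left(I,B \right)} = \frac{289}{4}$ ($c{\left(I,B \right)} = \left(- \frac{17}{2}\right)^{2} = \frac{289}{4}$)
$u{\left(w \right)} = -281$ ($u{\left(w \right)} = 8 + \frac{289}{4} \left(-4\right) = 8 - 289 = -281$)
$\frac{-16550 + u{\left(-221 \right)}}{-958 + 872} = \frac{-16550 - 281}{-958 + 872} = - \frac{16831}{-86} = \left(-16831\right) \left(- \frac{1}{86}\right) = \frac{16831}{86}$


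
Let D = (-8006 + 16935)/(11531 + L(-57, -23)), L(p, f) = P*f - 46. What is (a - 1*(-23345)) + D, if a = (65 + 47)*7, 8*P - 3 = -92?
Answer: 2266436015/93927 ≈ 24130.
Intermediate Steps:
P = -89/8 (P = 3/8 + (⅛)*(-92) = 3/8 - 23/2 = -89/8 ≈ -11.125)
a = 784 (a = 112*7 = 784)
L(p, f) = -46 - 89*f/8 (L(p, f) = -89*f/8 - 46 = -46 - 89*f/8)
D = 71432/93927 (D = (-8006 + 16935)/(11531 + (-46 - 89/8*(-23))) = 8929/(11531 + (-46 + 2047/8)) = 8929/(11531 + 1679/8) = 8929/(93927/8) = 8929*(8/93927) = 71432/93927 ≈ 0.76051)
(a - 1*(-23345)) + D = (784 - 1*(-23345)) + 71432/93927 = (784 + 23345) + 71432/93927 = 24129 + 71432/93927 = 2266436015/93927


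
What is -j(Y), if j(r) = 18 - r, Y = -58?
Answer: -76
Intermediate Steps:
-j(Y) = -(18 - 1*(-58)) = -(18 + 58) = -1*76 = -76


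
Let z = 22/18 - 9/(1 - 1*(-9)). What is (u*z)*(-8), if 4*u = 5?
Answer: -29/9 ≈ -3.2222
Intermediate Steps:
u = 5/4 (u = (¼)*5 = 5/4 ≈ 1.2500)
z = 29/90 (z = 22*(1/18) - 9/(1 + 9) = 11/9 - 9/10 = 29/90 ≈ 0.32222)
(u*z)*(-8) = ((5/4)*(29/90))*(-8) = (29/72)*(-8) = -29/9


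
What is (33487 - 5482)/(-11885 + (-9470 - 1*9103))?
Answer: -28005/30458 ≈ -0.91946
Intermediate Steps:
(33487 - 5482)/(-11885 + (-9470 - 1*9103)) = 28005/(-11885 + (-9470 - 9103)) = 28005/(-11885 - 18573) = 28005/(-30458) = 28005*(-1/30458) = -28005/30458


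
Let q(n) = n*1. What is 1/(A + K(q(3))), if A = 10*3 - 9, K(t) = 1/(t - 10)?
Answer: 7/146 ≈ 0.047945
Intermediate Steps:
q(n) = n
K(t) = 1/(-10 + t)
A = 21 (A = 30 - 9 = 21)
1/(A + K(q(3))) = 1/(21 + 1/(-10 + 3)) = 1/(21 + 1/(-7)) = 1/(21 - ⅐) = 1/(146/7) = 7/146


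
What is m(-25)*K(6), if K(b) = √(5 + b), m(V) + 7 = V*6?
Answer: -157*√11 ≈ -520.71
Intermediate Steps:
m(V) = -7 + 6*V (m(V) = -7 + V*6 = -7 + 6*V)
m(-25)*K(6) = (-7 + 6*(-25))*√(5 + 6) = (-7 - 150)*√11 = -157*√11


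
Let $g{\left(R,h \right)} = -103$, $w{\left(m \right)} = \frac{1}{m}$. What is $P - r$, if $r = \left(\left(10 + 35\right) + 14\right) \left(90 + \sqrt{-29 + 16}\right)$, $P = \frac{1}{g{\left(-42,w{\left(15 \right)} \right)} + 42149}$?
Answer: $- \frac{223264259}{42046} - 59 i \sqrt{13} \approx -5310.0 - 212.73 i$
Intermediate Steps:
$P = \frac{1}{42046}$ ($P = \frac{1}{-103 + 42149} = \frac{1}{42046} \approx 2.3783 \cdot 10^{-5}$)
$r = 5310 + 59 i \sqrt{13}$ ($r = \left(45 + 14\right) \left(90 + \sqrt{-13}\right) = 59 \left(90 + i \sqrt{13}\right) = 5310 + 59 i \sqrt{13} \approx 5310.0 + 212.73 i$)
$P - r = \frac{1}{42046} - \left(5310 + 59 i \sqrt{13}\right) = - \frac{223264259}{42046} - 59 i \sqrt{13}$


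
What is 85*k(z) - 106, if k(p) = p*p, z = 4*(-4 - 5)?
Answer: 110054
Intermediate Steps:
z = -36 (z = 4*(-9) = -36)
k(p) = p²
85*k(z) - 106 = 85*(-36)² - 106 = 85*1296 - 106 = 110160 - 106 = 110054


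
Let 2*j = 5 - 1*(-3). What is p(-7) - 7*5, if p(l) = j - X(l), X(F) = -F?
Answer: -38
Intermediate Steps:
j = 4 (j = (5 - 1*(-3))/2 = (5 + 3)/2 = (1/2)*8 = 4)
p(l) = 4 + l (p(l) = 4 - (-1)*l = 4 + l)
p(-7) - 7*5 = (4 - 7) - 7*5 = -3 - 1*35 = -3 - 35 = -38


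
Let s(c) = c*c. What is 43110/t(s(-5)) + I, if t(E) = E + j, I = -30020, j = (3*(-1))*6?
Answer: -167030/7 ≈ -23861.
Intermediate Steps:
s(c) = c²
j = -18 (j = -3*6 = -18)
t(E) = -18 + E (t(E) = E - 18 = -18 + E)
43110/t(s(-5)) + I = 43110/(-18 + (-5)²) - 30020 = 43110/(-18 + 25) - 30020 = 43110/7 - 30020 = -167030/7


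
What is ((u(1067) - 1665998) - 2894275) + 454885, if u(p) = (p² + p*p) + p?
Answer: -1827343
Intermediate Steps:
u(p) = p + 2*p² (u(p) = (p² + p²) + p = 2*p² + p = p + 2*p²)
((u(1067) - 1665998) - 2894275) + 454885 = ((1067*(1 + 2*1067) - 1665998) - 2894275) + 454885 = ((1067*(1 + 2134) - 1665998) - 2894275) + 454885 = ((1067*2135 - 1665998) - 2894275) + 454885 = ((2278045 - 1665998) - 2894275) + 454885 = (612047 - 2894275) + 454885 = -2282228 + 454885 = -1827343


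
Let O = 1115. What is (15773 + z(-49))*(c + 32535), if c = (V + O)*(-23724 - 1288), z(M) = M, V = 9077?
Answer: -4007886727756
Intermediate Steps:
c = -254922304 (c = (9077 + 1115)*(-23724 - 1288) = 10192*(-25012) = -254922304)
(15773 + z(-49))*(c + 32535) = (15773 - 49)*(-254922304 + 32535) = 15724*(-254889769) = -4007886727756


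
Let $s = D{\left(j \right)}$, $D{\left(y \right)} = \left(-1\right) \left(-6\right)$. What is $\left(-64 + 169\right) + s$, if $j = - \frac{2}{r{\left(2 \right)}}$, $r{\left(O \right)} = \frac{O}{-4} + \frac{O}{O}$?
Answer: $111$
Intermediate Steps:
$r{\left(O \right)} = 1 - \frac{O}{4}$ ($r{\left(O \right)} = O \left(- \frac{1}{4}\right) + 1 = - \frac{O}{4} + 1 = 1 - \frac{O}{4}$)
$j = -4$ ($j = - \frac{2}{1 - \frac{1}{2}} = - 2 \frac{1}{\frac{1}{2}} = \left(-2\right) 2 = -4$)
$D{\left(y \right)} = 6$
$s = 6$
$\left(-64 + 169\right) + s = \left(-64 + 169\right) + 6 = 105 + 6 = 111$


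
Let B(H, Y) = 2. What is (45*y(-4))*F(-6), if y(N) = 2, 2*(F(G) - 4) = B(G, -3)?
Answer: 450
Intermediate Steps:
F(G) = 5 (F(G) = 4 + (1/2)*2 = 4 + 1 = 5)
(45*y(-4))*F(-6) = (45*2)*5 = 90*5 = 450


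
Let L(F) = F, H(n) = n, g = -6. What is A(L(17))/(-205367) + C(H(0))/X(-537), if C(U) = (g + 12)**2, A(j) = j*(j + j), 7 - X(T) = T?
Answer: 1769695/27929912 ≈ 0.063362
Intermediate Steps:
X(T) = 7 - T
A(j) = 2*j**2 (A(j) = j*(2*j) = 2*j**2)
C(U) = 36 (C(U) = (-6 + 12)**2 = 6**2 = 36)
A(L(17))/(-205367) + C(H(0))/X(-537) = (2*17**2)/(-205367) + 36/(7 - 1*(-537)) = (2*289)*(-1/205367) + 36/(7 + 537) = 578*(-1/205367) + 36/544 = -578/205367 + 36*(1/544) = -578/205367 + 9/136 = 1769695/27929912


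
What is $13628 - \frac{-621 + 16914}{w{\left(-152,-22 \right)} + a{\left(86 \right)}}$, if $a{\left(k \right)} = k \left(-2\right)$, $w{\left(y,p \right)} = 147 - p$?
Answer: $19059$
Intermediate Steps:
$a{\left(k \right)} = - 2 k$
$13628 - \frac{-621 + 16914}{w{\left(-152,-22 \right)} + a{\left(86 \right)}} = 13628 - \frac{-621 + 16914}{\left(147 - -22\right) - 172} = 13628 - \frac{16293}{\left(147 + 22\right) - 172} = 13628 - \frac{16293}{169 - 172} = 13628 - \frac{16293}{-3} = 13628 - 16293 \left(- \frac{1}{3}\right) = 13628 - -5431 = 13628 + 5431 = 19059$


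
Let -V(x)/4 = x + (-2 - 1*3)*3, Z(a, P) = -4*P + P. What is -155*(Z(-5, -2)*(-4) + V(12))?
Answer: 1860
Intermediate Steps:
Z(a, P) = -3*P
V(x) = 60 - 4*x (V(x) = -4*(x + (-2 - 1*3)*3) = -4*(x + (-2 - 3)*3) = -4*(x - 5*3) = -4*(x - 15) = -4*(-15 + x) = 60 - 4*x)
-155*(Z(-5, -2)*(-4) + V(12)) = -155*(-3*(-2)*(-4) + (60 - 4*12)) = -155*(6*(-4) + (60 - 48)) = -155*(-24 + 12) = -155*(-12) = 1860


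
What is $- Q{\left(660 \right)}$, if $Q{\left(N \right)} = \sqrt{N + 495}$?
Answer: $- \sqrt{1155} \approx -33.985$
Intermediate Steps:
$Q{\left(N \right)} = \sqrt{495 + N}$
$- Q{\left(660 \right)} = - \sqrt{495 + 660} = - \sqrt{1155}$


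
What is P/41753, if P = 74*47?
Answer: 3478/41753 ≈ 0.083299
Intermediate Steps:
P = 3478
P/41753 = 3478/41753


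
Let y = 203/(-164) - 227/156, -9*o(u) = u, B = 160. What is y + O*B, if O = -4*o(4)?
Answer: 1351562/4797 ≈ 281.75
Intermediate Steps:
o(u) = -u/9
O = 16/9 (O = -(-4)*4/9 = -4*(-4/9) = 16/9 ≈ 1.7778)
y = -4306/1599 (y = 203*(-1/164) - 227*1/156 = -203/164 - 227/156 = -4306/1599 ≈ -2.6929)
y + O*B = -4306/1599 + (16/9)*160 = -4306/1599 + 2560/9 = 1351562/4797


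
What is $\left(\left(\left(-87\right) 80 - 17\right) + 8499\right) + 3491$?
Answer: $5013$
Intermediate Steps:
$\left(\left(\left(-87\right) 80 - 17\right) + 8499\right) + 3491 = \left(\left(-6960 - 17\right) + 8499\right) + 3491 = \left(-6977 + 8499\right) + 3491 = 1522 + 3491 = 5013$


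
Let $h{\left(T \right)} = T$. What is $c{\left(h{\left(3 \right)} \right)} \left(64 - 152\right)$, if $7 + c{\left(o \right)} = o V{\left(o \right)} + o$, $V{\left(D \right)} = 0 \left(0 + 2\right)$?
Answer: $352$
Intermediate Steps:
$V{\left(D \right)} = 0$ ($V{\left(D \right)} = 0 \cdot 2 = 0$)
$c{\left(o \right)} = -7 + o$ ($c{\left(o \right)} = -7 + \left(o 0 + o\right) = -7 + \left(0 + o\right) = -7 + o$)
$c{\left(h{\left(3 \right)} \right)} \left(64 - 152\right) = \left(-7 + 3\right) \left(64 - 152\right) = \left(-4\right) \left(-88\right) = 352$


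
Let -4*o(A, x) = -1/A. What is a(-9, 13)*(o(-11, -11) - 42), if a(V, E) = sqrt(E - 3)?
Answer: -1849*sqrt(10)/44 ≈ -132.89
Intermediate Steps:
o(A, x) = 1/(4*A) (o(A, x) = -(-1)/(4*A) = 1/(4*A))
a(V, E) = sqrt(-3 + E)
a(-9, 13)*(o(-11, -11) - 42) = sqrt(-3 + 13)*((1/4)/(-11) - 42) = sqrt(10)*((1/4)*(-1/11) - 42) = sqrt(10)*(-1/44 - 42) = sqrt(10)*(-1849/44) = -1849*sqrt(10)/44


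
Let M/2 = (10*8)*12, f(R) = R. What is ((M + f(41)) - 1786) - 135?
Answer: 40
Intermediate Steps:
M = 1920 (M = 2*((10*8)*12) = 2*(80*12) = 2*960 = 1920)
((M + f(41)) - 1786) - 135 = ((1920 + 41) - 1786) - 135 = (1961 - 1786) - 135 = 175 - 135 = 40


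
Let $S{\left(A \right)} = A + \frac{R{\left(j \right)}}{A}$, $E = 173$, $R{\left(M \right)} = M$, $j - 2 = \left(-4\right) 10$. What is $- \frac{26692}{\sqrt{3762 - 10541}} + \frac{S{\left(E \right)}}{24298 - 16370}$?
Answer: $\frac{29891}{1371544} + \frac{26692 i \sqrt{6779}}{6779} \approx 0.021794 + 324.19 i$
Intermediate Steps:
$j = -38$ ($j = 2 - 40 = -38$)
$S{\left(A \right)} = A - \frac{38}{A}$
$- \frac{26692}{\sqrt{3762 - 10541}} + \frac{S{\left(E \right)}}{24298 - 16370} = - \frac{26692}{\sqrt{3762 - 10541}} + \frac{173 - \frac{38}{173}}{24298 - 16370} = - \frac{26692}{\sqrt{-6779}} + \frac{173 - \frac{38}{173}}{7928} = - \frac{26692}{i \sqrt{6779}} + \left(173 - \frac{38}{173}\right) \frac{1}{7928} = - 26692 \left(- \frac{i \sqrt{6779}}{6779}\right) + \frac{29891}{173} \cdot \frac{1}{7928} = \frac{26692 i \sqrt{6779}}{6779} + \frac{29891}{1371544} = \frac{29891}{1371544} + \frac{26692 i \sqrt{6779}}{6779}$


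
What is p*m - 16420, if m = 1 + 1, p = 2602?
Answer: -11216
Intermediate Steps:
m = 2
p*m - 16420 = 2602*2 - 16420 = 5204 - 16420 = -11216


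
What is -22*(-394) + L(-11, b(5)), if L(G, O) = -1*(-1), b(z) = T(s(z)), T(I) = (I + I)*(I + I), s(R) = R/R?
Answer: 8669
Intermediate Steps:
s(R) = 1
T(I) = 4*I² (T(I) = (2*I)*(2*I) = 4*I²)
b(z) = 4 (b(z) = 4*1² = 4*1 = 4)
L(G, O) = 1
-22*(-394) + L(-11, b(5)) = -22*(-394) + 1 = 8668 + 1 = 8669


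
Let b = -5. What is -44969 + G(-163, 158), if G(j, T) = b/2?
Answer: -89943/2 ≈ -44972.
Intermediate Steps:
G(j, T) = -5/2
-44969 + G(-163, 158) = -44969 - 5/2 = -89943/2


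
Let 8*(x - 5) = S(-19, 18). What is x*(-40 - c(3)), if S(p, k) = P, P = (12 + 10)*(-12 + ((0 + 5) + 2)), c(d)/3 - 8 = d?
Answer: 2555/4 ≈ 638.75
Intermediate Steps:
c(d) = 24 + 3*d
P = -110 (P = 22*(-12 + (5 + 2)) = 22*(-12 + 7) = 22*(-5) = -110)
S(p, k) = -110
x = -35/4 (x = 5 + (1/8)*(-110) = 5 - 55/4 = -35/4 ≈ -8.7500)
x*(-40 - c(3)) = -35*(-40 - (24 + 3*3))/4 = -35*(-40 - (24 + 9))/4 = -35*(-40 - 1*33)/4 = -35*(-40 - 33)/4 = -35/4*(-73) = 2555/4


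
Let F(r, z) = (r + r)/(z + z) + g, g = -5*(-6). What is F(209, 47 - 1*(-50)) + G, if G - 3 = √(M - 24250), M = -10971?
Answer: 3410/97 + I*√35221 ≈ 35.155 + 187.67*I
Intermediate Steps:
g = 30
G = 3 + I*√35221 (G = 3 + √(-10971 - 24250) = 3 + √(-35221) = 3 + I*√35221 ≈ 3.0 + 187.67*I)
F(r, z) = 30 + r/z (F(r, z) = (r + r)/(z + z) + 30 = (2*r)/((2*z)) + 30 = (2*r)*(1/(2*z)) + 30 = r/z + 30 = 30 + r/z)
F(209, 47 - 1*(-50)) + G = (30 + 209/(47 - 1*(-50))) + (3 + I*√35221) = (30 + 209/(47 + 50)) + (3 + I*√35221) = (30 + 209/97) + (3 + I*√35221) = 3119/97 + (3 + I*√35221) = 3410/97 + I*√35221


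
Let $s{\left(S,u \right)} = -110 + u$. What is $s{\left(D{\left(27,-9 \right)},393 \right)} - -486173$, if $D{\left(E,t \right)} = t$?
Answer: $486456$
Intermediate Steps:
$s{\left(D{\left(27,-9 \right)},393 \right)} - -486173 = \left(-110 + 393\right) - -486173 = 283 + 486173 = 486456$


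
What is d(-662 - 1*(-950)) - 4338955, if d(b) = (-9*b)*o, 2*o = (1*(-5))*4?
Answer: -4313035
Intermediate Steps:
o = -10 (o = ((1*(-5))*4)/2 = (-5*4)/2 = (1/2)*(-20) = -10)
d(b) = 90*b (d(b) = -9*b*(-10) = 90*b)
d(-662 - 1*(-950)) - 4338955 = 90*(-662 - 1*(-950)) - 4338955 = 90*(-662 + 950) - 4338955 = 90*288 - 4338955 = 25920 - 4338955 = -4313035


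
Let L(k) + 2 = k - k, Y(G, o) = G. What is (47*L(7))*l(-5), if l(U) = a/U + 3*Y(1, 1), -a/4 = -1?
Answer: -1034/5 ≈ -206.80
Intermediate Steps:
a = 4 (a = -4*(-1) = 4)
L(k) = -2 (L(k) = -2 + (k - k) = -2 + 0 = -2)
l(U) = 3 + 4/U (l(U) = 4/U + 3*1 = 4/U + 3 = 3 + 4/U)
(47*L(7))*l(-5) = (47*(-2))*(3 + 4/(-5)) = -94*(3 + 4*(-⅕)) = -94*(3 - ⅘) = -94*11/5 = -1034/5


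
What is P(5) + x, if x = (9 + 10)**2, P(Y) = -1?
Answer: 360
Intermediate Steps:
x = 361 (x = 19**2 = 361)
P(5) + x = -1 + 361 = 360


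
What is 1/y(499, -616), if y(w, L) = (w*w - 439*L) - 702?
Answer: 1/518723 ≈ 1.9278e-6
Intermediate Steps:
y(w, L) = -702 + w² - 439*L (y(w, L) = (w² - 439*L) - 702 = -702 + w² - 439*L)
1/y(499, -616) = 1/(-702 + 499² - 439*(-616)) = 1/(-702 + 249001 + 270424) = 1/518723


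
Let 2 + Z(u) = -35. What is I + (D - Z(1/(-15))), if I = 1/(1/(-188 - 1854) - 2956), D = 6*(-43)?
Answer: -1333991855/6036153 ≈ -221.00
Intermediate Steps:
Z(u) = -37 (Z(u) = -2 - 35 = -37)
D = -258
I = -2042/6036153 (I = 1/(1/(-2042) - 2956) = 1/(-1/2042 - 2956) = 1/(-6036153/2042) = -2042/6036153 ≈ -0.00033830)
I + (D - Z(1/(-15))) = -2042/6036153 + (-258 - 1*(-37)) = -2042/6036153 + (-258 + 37) = -2042/6036153 - 221 = -1333991855/6036153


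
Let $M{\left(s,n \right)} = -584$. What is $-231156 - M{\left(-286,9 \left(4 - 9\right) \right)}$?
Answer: $-230572$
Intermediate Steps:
$-231156 - M{\left(-286,9 \left(4 - 9\right) \right)} = -231156 - -584 = -231156 + 584 = -230572$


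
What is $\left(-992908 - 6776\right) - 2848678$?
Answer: $-3848362$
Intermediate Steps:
$\left(-992908 - 6776\right) - 2848678 = -999684 - 2848678 = -3848362$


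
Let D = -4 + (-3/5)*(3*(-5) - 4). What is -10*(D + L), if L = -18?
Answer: 106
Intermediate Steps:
D = 37/5 (D = -4 + (-3*⅕)*(-15 - 4) = -4 - ⅗*(-19) = -4 + 57/5 = 37/5 ≈ 7.4000)
-10*(D + L) = -10*(37/5 - 18) = -10*(-53/5) = 106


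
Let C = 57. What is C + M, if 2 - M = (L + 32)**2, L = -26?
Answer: 23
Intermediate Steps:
M = -34 (M = 2 - (-26 + 32)**2 = 2 - 1*6**2 = 2 - 1*36 = 2 - 36 = -34)
C + M = 57 - 34 = 23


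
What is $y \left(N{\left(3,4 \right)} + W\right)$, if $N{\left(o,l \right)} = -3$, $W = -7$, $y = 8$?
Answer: $-80$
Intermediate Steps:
$y \left(N{\left(3,4 \right)} + W\right) = 8 \left(-3 - 7\right) = 8 \left(-10\right) = -80$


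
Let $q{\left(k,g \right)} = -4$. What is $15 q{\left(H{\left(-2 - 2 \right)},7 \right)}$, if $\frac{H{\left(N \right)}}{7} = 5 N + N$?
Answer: $-60$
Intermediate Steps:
$H{\left(N \right)} = 42 N$ ($H{\left(N \right)} = 7 \left(5 N + N\right) = 7 \cdot 6 N = 42 N$)
$15 q{\left(H{\left(-2 - 2 \right)},7 \right)} = 15 \left(-4\right) = -60$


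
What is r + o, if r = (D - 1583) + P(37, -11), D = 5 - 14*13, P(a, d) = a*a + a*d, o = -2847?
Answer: -3645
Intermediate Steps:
P(a, d) = a**2 + a*d
D = -177 (D = 5 - 182 = -177)
r = -798 (r = (-177 - 1583) + 37*(37 - 11) = -1760 + 37*26 = -1760 + 962 = -798)
r + o = -798 - 2847 = -3645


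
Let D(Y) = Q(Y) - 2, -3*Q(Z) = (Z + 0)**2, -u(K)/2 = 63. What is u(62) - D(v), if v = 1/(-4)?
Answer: -5951/48 ≈ -123.98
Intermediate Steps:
u(K) = -126 (u(K) = -2*63 = -126)
Q(Z) = -Z**2/3 (Q(Z) = -(Z + 0)**2/3 = -Z**2/3)
v = -1/4 ≈ -0.25000
D(Y) = -2 - Y**2/3 (D(Y) = -Y**2/3 - 2 = -2 - Y**2/3)
u(62) - D(v) = -126 - (-2 - (-1/4)**2/3) = -126 - (-2 - 1/3*1/16) = -126 - (-2 - 1/48) = -126 - 1*(-97/48) = -126 + 97/48 = -5951/48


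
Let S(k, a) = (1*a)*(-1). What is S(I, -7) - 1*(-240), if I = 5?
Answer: 247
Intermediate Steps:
S(k, a) = -a (S(k, a) = a*(-1) = -a)
S(I, -7) - 1*(-240) = -1*(-7) - 1*(-240) = 7 + 240 = 247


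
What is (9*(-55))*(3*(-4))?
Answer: 5940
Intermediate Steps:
(9*(-55))*(3*(-4)) = -495*(-12) = 5940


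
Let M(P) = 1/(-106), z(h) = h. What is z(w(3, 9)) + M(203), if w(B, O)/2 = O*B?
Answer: 5723/106 ≈ 53.991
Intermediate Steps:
w(B, O) = 2*B*O (w(B, O) = 2*(O*B) = 2*(B*O) = 2*B*O)
M(P) = -1/106
z(w(3, 9)) + M(203) = 2*3*9 - 1/106 = 54 - 1/106 = 5723/106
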